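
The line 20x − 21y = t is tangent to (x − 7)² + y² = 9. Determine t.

For a tangent, require d(centre, line) = r = 3.
|20·7 − 21·0 − t| / √841 = 3
|t − (140)| = 3·29, so t = 227 or t = 53.

t = 53 or t = 227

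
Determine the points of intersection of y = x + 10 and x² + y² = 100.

Express y = x + 10 and substitute into the circle:
2x² + 20x = 0  ⟹  x² + 10x = 0
x = 0 or x = −10, giving (0, 10) and (−10, 0).

(−10, 0) and (0, 10)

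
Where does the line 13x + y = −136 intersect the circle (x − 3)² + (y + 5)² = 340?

(−11, 7) and (−9, −19)

From the line, y = −13x − 136. Substituting:
170x² + 3400x + 16830 = 0  ⟹  x² + 20x + 99 = 0
x = −9 or x = −11, giving (−9, −19) and (−11, 7).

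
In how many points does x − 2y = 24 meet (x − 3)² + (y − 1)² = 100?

Substituting the line into the circle gives 5x² − 76x + 312 = 0.
Discriminant = (−76)² − 4·5·(312) = −464 < 0.
No real roots: the line does not meet the circle.

0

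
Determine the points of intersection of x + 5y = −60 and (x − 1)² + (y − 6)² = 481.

(−15, −9) and (10, −14)

Substitute y = (−60 − x)/5:
26x² + 130x − 3900 = 0  ⟹  x² + 5x − 150 = 0
x = 10 or x = −15, giving (10, −14) and (−15, −9).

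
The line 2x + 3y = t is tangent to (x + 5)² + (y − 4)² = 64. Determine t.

t = 2 ± 8√13

The line touches the circle iff its distance from (−5, 4) is 8:
|2·(−5) + 3·4 − t| / √13 = 8
|t − (2)| = 8√13.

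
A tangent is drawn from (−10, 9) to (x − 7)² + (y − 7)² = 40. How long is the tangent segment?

The centre is (7, 7) and r = 2√10. The square of the distance from P to the centre is 289 + 4 = 293.
By the tangent–radius right angle, tangent length = √(|PO|² − r²) = √253.

√253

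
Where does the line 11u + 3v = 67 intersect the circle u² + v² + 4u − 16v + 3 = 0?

(2, 15) and (5, 4)

Express v = (67 − 11u)/3 and substitute into the circle:
130u² − 910u + 1300 = 0  ⟹  u² − 7u + 10 = 0
u = 5 or u = 2, giving (5, 4) and (2, 15).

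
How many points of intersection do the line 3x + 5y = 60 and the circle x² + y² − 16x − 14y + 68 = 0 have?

2

Substituting the line into the circle gives 34x² − 550x + 1100 = 0.
Δ = 302500 − 149600 = 152900.
Two real roots: the line is a secant.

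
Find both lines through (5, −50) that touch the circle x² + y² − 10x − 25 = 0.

7x + y = −15 and 7x − y = 85

Let a tangent through (5, −50) have slope m. Its distance from (5, 0) must equal 5√2:
(0m − (50))² = 50(m² + 1)
m² − 49 = 0, so m = −7 or m = 7.
Through (5, −50) these give 7x + y = −15 and 7x − y = 85.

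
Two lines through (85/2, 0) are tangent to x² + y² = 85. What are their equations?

2x + 9y = 85 and 2x − 9y = 85

Write the tangent as mx − y + (0 − m·(85/2)) = 0 and set its distance from the centre to √85:
[m·(−85/2) − (0)]² = 85(m² + 1)
81m² − 4 = 0, so m = −2/9 or m = 2/9.
Through (85/2, 0) these give 2x + 9y = 85 and 2x − 9y = 85.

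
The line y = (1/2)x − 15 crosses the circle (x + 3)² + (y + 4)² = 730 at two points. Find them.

(−20, −25) and (24, −3)

Substitute y = (−30 + x)/2:
5x² − 20x − 2400 = 0  ⟹  x² − 4x − 480 = 0
x = 24 or x = −20, giving (24, −3) and (−20, −25).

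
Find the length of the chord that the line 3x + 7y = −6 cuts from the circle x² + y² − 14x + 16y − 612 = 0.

Substitute y = (−6 − 3x)/7:
58x² − 986x − 30624 = 0  ⟹  x² − 17x − 528 = 0
x = 33 or x = −16, giving (33, −15) and (−16, 6).
|(33, −15) − (−16, 6)| = √((49)² + (−21)²) = 7√58.

7√58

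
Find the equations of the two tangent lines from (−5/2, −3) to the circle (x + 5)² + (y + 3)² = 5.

Write the tangent as mx − y + (−3 − m·(−5/2)) = 0 and set its distance from the centre to √5:
[m·(−5/2) − (0)]² = 5(m² + 1)
m² − 4 = 0, so m = −2 or m = 2.
Through (−5/2, −3) these give 2x + y = −8 and 2x − y = −2.

2x + y = −8 and 2x − y = −2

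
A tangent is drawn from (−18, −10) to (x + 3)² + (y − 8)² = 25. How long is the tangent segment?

The centre is (−3, 8) and r = 5. The square of the distance from P to the centre is 225 + 324 = 549.
The tangent meets the radius at right angles, so tangent² = |PO|² − r² = 549 − 25 = 524.

2√131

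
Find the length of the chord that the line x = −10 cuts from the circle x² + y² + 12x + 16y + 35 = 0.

14

The distance from (−6, −8) to the line is 4, and r² = 65.
Half the chord is √(r² − d²) = √(49), so the full chord is 14.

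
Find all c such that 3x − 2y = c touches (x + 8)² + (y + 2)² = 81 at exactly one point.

Tangency holds when the distance from the centre (−8, −2) to the line equals the radius 9:
|3·(−8) − 2·(−2) − c| / √13 = 9
|c − (−20)| = 9√13.

c = −20 ± 9√13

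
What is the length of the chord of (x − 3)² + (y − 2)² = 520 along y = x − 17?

28√2

From the line, y = x − 17. Substituting:
2x² − 44x − 150 = 0  ⟹  x² − 22x − 75 = 0
x = 25 or x = −3, giving (25, 8) and (−3, −20).
|(25, 8) − (−3, −20)| = √((28)² + (28)²) = 28√2.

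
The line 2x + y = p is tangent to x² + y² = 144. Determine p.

p = ±12√5

For a tangent, require d(centre, line) = r = 12.
|2·0 + 1·0 − p| / √5 = 12
|p| = 12√5.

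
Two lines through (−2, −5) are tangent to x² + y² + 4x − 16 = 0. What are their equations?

x − 2y = 8 and x + 2y = −12

A line y − (−5) = m(x − (−2)) is tangent when its distance from (−2, 0) is 2√5:
[m·(0) − (5)]² = 20(m² + 1)
4m² − 1 = 0, so m = 1/2 or m = −1/2.
Through (−2, −5) these give x − 2y = 8 and x + 2y = −12.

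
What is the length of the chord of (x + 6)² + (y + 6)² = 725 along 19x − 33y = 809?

The distance from (−6, −6) to the line is 725/√1450, and r² = 725.
Half the chord is √(r² − d²) = √(725/2), so the full chord is 5√58.

5√58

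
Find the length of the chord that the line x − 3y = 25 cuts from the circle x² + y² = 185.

Centre (0, 0), r² = 185. Perpendicular distance d from centre to line = |−25| / √10 = 25/√10.
Chord = 2√(r² − d²) = 2·√(245/2) = 7√10.

7√10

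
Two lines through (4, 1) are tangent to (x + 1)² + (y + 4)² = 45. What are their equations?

A line y − (1) = m(x − (4)) is tangent when its distance from (−1, −4) is 3√5:
(−5m − (−5))² = 45(m² + 1)
2m² + 5m + 2 = 0, so m = −1/2 or m = −2.
With m = −1/2: x + 2y = 6. With m = −2: 2x + y = 9.

x + 2y = 6 and 2x + y = 9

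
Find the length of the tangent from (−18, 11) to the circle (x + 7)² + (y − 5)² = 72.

With centre O = (−7, 5), |OP|² = 157 and r² = 72.
Power of the point: PT² = |PO|² − r² = 85, so PT = √85.

√85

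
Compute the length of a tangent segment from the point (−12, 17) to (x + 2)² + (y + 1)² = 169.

Centre (−2, −1), r² = 169. |PO|² = (−10)² + (18)² = 424.
Power of the point: PT² = |PO|² − r² = 255, so PT = √255.

√255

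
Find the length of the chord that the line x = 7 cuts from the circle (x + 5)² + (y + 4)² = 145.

2

The distance from (−5, −4) to the line is 12, and r² = 145.
Chord = 2√(r² − d²) = 2·√(1) = 2.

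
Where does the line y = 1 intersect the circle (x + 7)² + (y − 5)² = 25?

(−10, 1) and (−4, 1)

Substitute y = 1:
x² + 14x + 40 = 0
x = −4 or x = −10, giving (−4, 1) and (−10, 1).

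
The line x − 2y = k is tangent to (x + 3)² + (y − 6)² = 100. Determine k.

k = −15 ± 10√5

Tangency holds when the distance from the centre (−3, 6) to the line equals the radius 10:
|1·(−3) − 2·6 − k| / √5 = 10
|k − (−15)| = 10√5.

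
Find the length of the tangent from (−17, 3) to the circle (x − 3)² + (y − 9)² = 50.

Centre (3, 9), r² = 50. |PO|² = (−20)² + (−6)² = 436.
By the tangent–radius right angle, tangent length = √(|PO|² − r²) = √386.

√386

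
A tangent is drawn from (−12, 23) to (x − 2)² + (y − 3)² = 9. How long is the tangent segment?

With centre O = (2, 3), |OP|² = 596 and r² = 9.
The tangent meets the radius at right angles, so tangent² = |PO|² − r² = 596 − 9 = 587.

√587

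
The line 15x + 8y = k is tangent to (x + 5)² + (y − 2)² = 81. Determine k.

Tangency holds when the distance from the centre (−5, 2) to the line equals the radius 9:
|15·(−5) + 8·2 − k| / √289 = 9
|k − (−59)| = 9·17, so k = 94 or k = −212.

k = −212 or k = 94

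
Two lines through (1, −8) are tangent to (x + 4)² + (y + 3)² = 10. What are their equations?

Let a tangent through (1, −8) have slope m. Its distance from (−4, −3) must equal √10:
(−5m − (5))² = 10(m² + 1)
3m² + 10m + 3 = 0, so m = −3 or m = −1/3.
With m = −3: 3x + y = −5. With m = −1/3: x + 3y = −23.

3x + y = −5 and x + 3y = −23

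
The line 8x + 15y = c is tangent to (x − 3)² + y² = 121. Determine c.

For a tangent, require d(centre, line) = r = 11.
|8·3 + 15·0 − c| / √289 = 11
|c − (24)| = 11·17, so c = 211 or c = −163.

c = −163 or c = 211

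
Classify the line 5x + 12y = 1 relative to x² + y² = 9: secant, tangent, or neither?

secant

Substituting the line into the circle gives 169x² − 10x − 1295 = 0.
Discriminant = (−10)² − 4·169·(−1295) = 875520 > 0.
Two real roots: the line is a secant.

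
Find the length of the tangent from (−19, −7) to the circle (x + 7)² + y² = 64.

√129

Centre (−7, 0), r² = 64. |PO|² = (−12)² + (−7)² = 193.
By the tangent–radius right angle, tangent length = √(|PO|² − r²) = √129.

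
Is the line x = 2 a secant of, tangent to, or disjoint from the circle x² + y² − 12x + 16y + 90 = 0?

Substituting the line into the circle gives y² + 16y + 70 = 0.
Δ = 256 − 280 = −24.
No real roots: the line does not meet the circle.

disjoint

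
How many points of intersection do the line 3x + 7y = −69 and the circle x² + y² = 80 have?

0

Substituting the line into the circle gives 58x² + 414x + 841 = 0.
Discriminant = (414)² − 4·58·(841) = −23716 < 0.
No real roots: the line does not meet the circle.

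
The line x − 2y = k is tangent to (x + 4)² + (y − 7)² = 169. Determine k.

The line touches the circle iff its distance from (−4, 7) is 13:
|1·(−4) − 2·7 − k| / √5 = 13
|k − (−18)| = 13√5.

k = −18 ± 13√5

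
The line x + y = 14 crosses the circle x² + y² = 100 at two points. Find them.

Express y = −x + 14 and substitute into the circle:
2x² − 28x + 96 = 0  ⟹  x² − 14x + 48 = 0
x = 8 or x = 6, giving (8, 6) and (6, 8).

(6, 8) and (8, 6)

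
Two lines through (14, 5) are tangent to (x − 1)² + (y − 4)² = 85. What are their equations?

7x − 6y = 68 and 6x + 7y = 119

Let a tangent through (14, 5) have slope m. Its distance from (1, 4) must equal √85:
[m·(−13) − (−1)]² = 85(m² + 1)
42m² − 13m − 42 = 0, so m = 7/6 or m = −6/7.
Through (14, 5) these give 7x − 6y = 68 and 6x + 7y = 119.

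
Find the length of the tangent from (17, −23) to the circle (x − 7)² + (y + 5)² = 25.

√399

With centre O = (7, −5), |OP|² = 424 and r² = 25.
Power of the point: PT² = |PO|² − r² = 399, so PT = √399.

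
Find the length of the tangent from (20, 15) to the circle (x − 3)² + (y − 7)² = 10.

7√7

With centre O = (3, 7), |OP|² = 353 and r² = 10.
By the tangent–radius right angle, tangent length = √(|PO|² − r²) = √343 = 7√7.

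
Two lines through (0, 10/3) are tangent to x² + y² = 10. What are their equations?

x + 3y = 10 and x − 3y = −10

Let a tangent through (0, 10/3) have slope m. Its distance from (0, 0) must equal √10:
(0m − (−10/3))² = 10(m² + 1)
9m² − 1 = 0, so m = −1/3 or m = 1/3.
With m = −1/3: x + 3y = 10. With m = 1/3: x − 3y = −10.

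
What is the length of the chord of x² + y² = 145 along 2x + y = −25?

Express y = −2x − 25 and substitute into the circle:
5x² + 100x + 480 = 0  ⟹  x² + 20x + 96 = 0
x = −8 or x = −12, giving (−8, −9) and (−12, −1).
Chord length = distance between (−8, −9) and (−12, −1) = √80 = 4√5.

4√5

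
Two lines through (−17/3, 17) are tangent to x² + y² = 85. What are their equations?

9x − 2y = −85 and 6x + 7y = 85

Let a tangent through (−17/3, 17) have slope m. Its distance from (0, 0) must equal √85:
[m·(17/3) − (−17)]² = 85(m² + 1)
14m² − 51m − 54 = 0, so m = 9/2 or m = −6/7.
With m = 9/2: 9x − 2y = −85. With m = −6/7: 6x + 7y = 85.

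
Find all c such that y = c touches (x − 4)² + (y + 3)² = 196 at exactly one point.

The line touches the circle iff its distance from (4, −3) is 14:
|0·4 + 1·(−3) − c| / √1 = 14
|c − (−3)| = 14, so c = 11 or c = −17.

c = −17 or c = 11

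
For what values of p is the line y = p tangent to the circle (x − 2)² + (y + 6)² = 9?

For a tangent, require d(centre, line) = r = 3.
|0·2 + 1·(−6) − p| / √1 = 3
|p − (−6)| = 3, so p = −3 or p = −9.

p = −9 or p = −3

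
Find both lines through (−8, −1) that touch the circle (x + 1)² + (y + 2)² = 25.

Let a tangent through (−8, −1) have slope m. Its distance from (−1, −2) must equal 5:
(7m − (−1))² = 25(m² + 1)
12m² + 7m − 12 = 0, so m = 3/4 or m = −4/3.
With m = 3/4: 3x − 4y = −20. With m = −4/3: 4x + 3y = −35.

3x − 4y = −20 and 4x + 3y = −35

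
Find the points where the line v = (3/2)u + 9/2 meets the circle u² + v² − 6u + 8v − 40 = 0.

From the line, v = (9 + 3u)/2. Substituting:
13u² + 78u + 65 = 0  ⟹  u² + 6u + 5 = 0
u = −1 or u = −5, giving (−1, 3) and (−5, −3).

(−5, −3) and (−1, 3)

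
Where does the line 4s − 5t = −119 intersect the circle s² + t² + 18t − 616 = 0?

(−21, 7) and (−11, 15)

Express t = (119 + 4s)/5 and substitute into the circle:
41s² + 1312s + 9471 = 0  ⟹  s² + 32s + 231 = 0
s = −11 or s = −21, giving (−11, 15) and (−21, 7).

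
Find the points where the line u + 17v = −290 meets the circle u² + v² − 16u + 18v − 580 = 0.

Substitute v = (−290 − u)/17:
290u² − 4350u − 172260 = 0  ⟹  u² − 15u − 594 = 0
u = 33 or u = −18, giving (33, −19) and (−18, −16).

(−18, −16) and (33, −19)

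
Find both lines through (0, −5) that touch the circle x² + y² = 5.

A line y − (−5) = m(x − (0)) is tangent when its distance from (0, 0) is √5:
(0m − (5))² = 5(m² + 1)
m² − 4 = 0, so m = 2 or m = −2.
With m = 2: 2x − y = 5. With m = −2: 2x + y = −5.

2x − y = 5 and 2x + y = −5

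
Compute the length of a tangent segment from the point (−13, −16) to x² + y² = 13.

2√103

Centre (0, 0), r² = 13. |PO|² = (−13)² + (−16)² = 425.
The tangent meets the radius at right angles, so tangent² = |PO|² − r² = 425 − 13 = 412.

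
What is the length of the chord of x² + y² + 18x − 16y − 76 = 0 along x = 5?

The line gives x = 5. Substituting into the circle:
y² − 16y + 39 = 0
y = 13 or y = 3, giving (5, 13) and (5, 3).
Chord length = distance between (5, 13) and (5, 3) = √100 = 10.

10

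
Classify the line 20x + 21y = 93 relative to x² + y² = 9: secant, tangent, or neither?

neither

Substituting the line into the circle gives 841x² − 3720x + 4680 = 0.
Δ = 13838400 − 15743520 = −1905120.
No real roots: the line does not meet the circle.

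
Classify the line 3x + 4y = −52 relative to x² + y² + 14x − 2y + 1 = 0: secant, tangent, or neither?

tangent

Substituting the line into the circle gives 25x² + 560x + 3136 = 0.
Δ = 313600 − 313600 = 0.
A repeated root: the line is tangent.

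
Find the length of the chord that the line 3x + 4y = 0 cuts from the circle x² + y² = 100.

20

From the line, y = (−3x)/4. Substituting:
25x² − 1600 = 0  ⟹  x² − 64 = 0
x = 8 or x = −8, giving (8, −6) and (−8, 6).
Chord length = distance between (8, −6) and (−8, 6) = √400 = 20.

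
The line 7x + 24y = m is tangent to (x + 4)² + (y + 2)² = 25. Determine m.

For a tangent, require d(centre, line) = r = 5.
|7·(−4) + 24·(−2) − m| / √625 = 5
|m − (−76)| = 5·25, so m = 49 or m = −201.

m = −201 or m = 49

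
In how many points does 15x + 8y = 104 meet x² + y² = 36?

Substituting the line into the circle gives 289x² − 3120x + 8512 = 0.
Discriminant = (−3120)² − 4·289·(8512) = −105472 < 0.
No real roots: the line does not meet the circle.

0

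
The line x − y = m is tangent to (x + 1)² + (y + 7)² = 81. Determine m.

The line touches the circle iff its distance from (−1, −7) is 9:
|1·(−1) − 1·(−7) − m| / √2 = 9
|m − (6)| = 9√2.

m = 6 ± 9√2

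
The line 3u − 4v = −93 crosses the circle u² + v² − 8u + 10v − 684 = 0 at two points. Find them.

(−19, 9) and (−3, 21)

Express v = (93 + 3u)/4 and substitute into the circle:
25u² + 550u + 1425 = 0  ⟹  u² + 22u + 57 = 0
u = −3 or u = −19, giving (−3, 21) and (−19, 9).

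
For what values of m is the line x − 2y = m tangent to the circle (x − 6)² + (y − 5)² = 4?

m = −4 ± 2√5

For a tangent, require d(centre, line) = r = 2.
|1·6 − 2·5 − m| / √5 = 2
|m − (−4)| = 2√5.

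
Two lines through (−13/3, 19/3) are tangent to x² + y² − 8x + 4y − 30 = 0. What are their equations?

Let a tangent through (−13/3, 19/3) have slope m. Its distance from (4, −2) must equal 5√2:
[m·(25/3) − (−25/3)]² = 50(m² + 1)
7m² + 50m + 7 = 0, so m = −7 or m = −1/7.
Through (−13/3, 19/3) these give 7x + y = −24 and x + 7y = 40.

7x + y = −24 and x + 7y = 40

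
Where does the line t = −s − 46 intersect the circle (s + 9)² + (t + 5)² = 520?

From the line, t = −s − 46. Substituting:
2s² + 100s + 1242 = 0  ⟹  s² + 50s + 621 = 0
s = −23 or s = −27, giving (−23, −23) and (−27, −19).

(−27, −19) and (−23, −23)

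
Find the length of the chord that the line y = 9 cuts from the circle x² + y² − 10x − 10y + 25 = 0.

The distance from (5, 5) to the line is 4, and r² = 25.
Half the chord is √(r² − d²) = √(9), so the full chord is 6.

6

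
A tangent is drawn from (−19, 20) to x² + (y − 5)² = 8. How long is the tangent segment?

17√2

The centre is (0, 5) and r = 2√2. The square of the distance from P to the centre is 361 + 225 = 586.
The tangent meets the radius at right angles, so tangent² = |PO|² − r² = 586 − 8 = 578.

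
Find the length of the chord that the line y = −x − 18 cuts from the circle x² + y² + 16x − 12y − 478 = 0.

Centre (−8, 6), r² = 578. Perpendicular distance d from centre to line = |16| / √2 = 16/√2.
Half the chord is √(r² − d²) = √(450), so the full chord is 30√2.

30√2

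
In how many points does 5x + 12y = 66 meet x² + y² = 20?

Centre (0, 0), r² = 20. Distance² from centre to line = (−66)²/169 = 4356/169.
Since d² > r², the line lies outside the circle.

0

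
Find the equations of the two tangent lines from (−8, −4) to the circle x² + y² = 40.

3x − y = −20 and x + 3y = −20

A line y − (−4) = m(x − (−8)) is tangent when its distance from (0, 0) is 2√10:
(8m − (4))² = 40(m² + 1)
3m² − 8m − 3 = 0, so m = 3 or m = −1/3.
Through (−8, −4) these give 3x − y = −20 and x + 3y = −20.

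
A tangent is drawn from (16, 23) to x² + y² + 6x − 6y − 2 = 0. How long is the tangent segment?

With centre O = (−3, 3), |OP|² = 761 and r² = 20.
By the tangent–radius right angle, tangent length = √(|PO|² − r²) = √741.

√741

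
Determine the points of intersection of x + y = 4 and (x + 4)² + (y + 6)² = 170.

(−3, 7) and (9, −5)

Express y = −x + 4 and substitute into the circle:
2x² − 12x − 54 = 0  ⟹  x² − 6x − 27 = 0
x = 9 or x = −3, giving (9, −5) and (−3, 7).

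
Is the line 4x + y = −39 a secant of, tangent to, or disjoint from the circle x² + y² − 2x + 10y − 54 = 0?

Centre (1, −5), r² = 80. Distance² from centre to line = (38)²/17 = 1444/17.
Since d² > r², the line lies outside the circle.

disjoint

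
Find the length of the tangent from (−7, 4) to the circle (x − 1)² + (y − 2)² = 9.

√59

With centre O = (1, 2), |OP|² = 68 and r² = 9.
By the tangent–radius right angle, tangent length = √(|PO|² − r²) = √59.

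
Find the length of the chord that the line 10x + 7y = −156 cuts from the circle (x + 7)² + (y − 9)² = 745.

4√149

Centre (−7, 9), r² = 745. Perpendicular distance d from centre to line = |149| / √149 = 149/√149.
Chord = 2√(r² − d²) = 2·√(596) = 4√149.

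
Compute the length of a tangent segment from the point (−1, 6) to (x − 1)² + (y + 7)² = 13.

With centre O = (1, −7), |OP|² = 173 and r² = 13.
Power of the point: PT² = |PO|² − r² = 160, so PT = 4√10.

4√10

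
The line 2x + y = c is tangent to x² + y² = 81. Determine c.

The line touches the circle iff its distance from (0, 0) is 9:
|2·0 + 1·0 − c| / √5 = 9
|c| = 9√5.

c = ±9√5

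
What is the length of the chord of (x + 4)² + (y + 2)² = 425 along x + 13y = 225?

√170

Express y = (225 − x)/13 and substitute into the circle:
170x² + 850x − 6120 = 0  ⟹  x² + 5x − 36 = 0
x = 4 or x = −9, giving (4, 17) and (−9, 18).
Chord length = distance between (4, 17) and (−9, 18) = √170 = √170.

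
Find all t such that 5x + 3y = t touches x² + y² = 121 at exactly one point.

Tangency holds when the distance from the centre (0, 0) to the line equals the radius 11:
|5·0 + 3·0 − t| / √34 = 11
|t| = 11√34.

t = ±11√34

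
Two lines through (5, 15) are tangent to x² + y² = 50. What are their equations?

Let a tangent through (5, 15) have slope m. Its distance from (0, 0) must equal 5√2:
[m·(−5) − (−15)]² = 50(m² + 1)
m² + 6m − 7 = 0, so m = 1 or m = −7.
With m = 1: x − y = −10. With m = −7: 7x + y = 50.

x − y = −10 and 7x + y = 50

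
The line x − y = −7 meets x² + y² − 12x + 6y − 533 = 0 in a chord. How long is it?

30√2

Centre (6, −3), r² = 578. Perpendicular distance d from centre to line = |16| / √2 = 16/√2.
Half the chord is √(r² − d²) = √(450), so the full chord is 30√2.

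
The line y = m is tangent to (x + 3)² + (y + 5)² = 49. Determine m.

m = −12 or m = 2

The line touches the circle iff its distance from (−3, −5) is 7:
|0·(−3) + 1·(−5) − m| / √1 = 7
|m − (−5)| = 7, so m = 2 or m = −12.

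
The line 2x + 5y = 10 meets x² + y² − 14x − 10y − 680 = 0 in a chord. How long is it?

The distance from (7, 5) to the line is 29/√29, and r² = 754.
Half the chord is √(r² − d²) = √(725), so the full chord is 10√29.

10√29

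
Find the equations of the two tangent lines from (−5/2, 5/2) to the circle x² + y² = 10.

A line y − (5/2) = m(x − (−5/2)) is tangent when its distance from (0, 0) is √10:
(5/2m − (−5/2))² = 10(m² + 1)
3m² − 10m + 3 = 0, so m = 1/3 or m = 3.
With m = 1/3: x − 3y = −10. With m = 3: 3x − y = −10.

x − 3y = −10 and 3x − y = −10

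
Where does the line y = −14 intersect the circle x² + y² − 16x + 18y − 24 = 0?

From the line, y = −14. Substituting:
x² − 16x − 80 = 0
x = 20 or x = −4, giving (20, −14) and (−4, −14).

(−4, −14) and (20, −14)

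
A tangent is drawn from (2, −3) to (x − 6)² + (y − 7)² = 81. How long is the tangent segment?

Centre (6, 7), r² = 81. |PO|² = (−4)² + (−10)² = 116.
By the tangent–radius right angle, tangent length = √(|PO|² − r²) = √35.

√35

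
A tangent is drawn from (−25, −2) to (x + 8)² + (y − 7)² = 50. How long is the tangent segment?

8√5

The centre is (−8, 7) and r = 5√2. The square of the distance from P to the centre is 289 + 81 = 370.
The tangent meets the radius at right angles, so tangent² = |PO|² − r² = 370 − 50 = 320.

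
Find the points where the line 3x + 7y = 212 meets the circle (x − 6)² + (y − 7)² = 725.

(−4, 32) and (31, 17)

Express y = (212 − 3x)/7 and substitute into the circle:
58x² − 1566x − 7192 = 0  ⟹  x² − 27x − 124 = 0
x = 31 or x = −4, giving (31, 17) and (−4, 32).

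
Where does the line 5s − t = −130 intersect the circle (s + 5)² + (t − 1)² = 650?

From the line, t = 5s + 130. Substituting:
26s² + 1300s + 16016 = 0  ⟹  s² + 50s + 616 = 0
s = −22 or s = −28, giving (−22, 20) and (−28, −10).

(−28, −10) and (−22, 20)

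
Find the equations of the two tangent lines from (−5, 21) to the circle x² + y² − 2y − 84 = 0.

7x + 6y = 91 and 9x − 2y = −87

Let a tangent through (−5, 21) have slope m. Its distance from (0, 1) must equal √85:
[m·(5) − (−20)]² = 85(m² + 1)
12m² − 40m − 63 = 0, so m = −7/6 or m = 9/2.
Through (−5, 21) these give 7x + 6y = 91 and 9x − 2y = −87.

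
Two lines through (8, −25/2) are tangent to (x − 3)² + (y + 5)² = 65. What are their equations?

A line y − (−25/2) = m(x − (8)) is tangent when its distance from (3, −5) is √65:
[m·(−5) − (15/2)]² = 65(m² + 1)
32m² − 60m + 7 = 0, so m = 7/4 or m = 1/8.
Through (8, −25/2) these give 7x − 4y = 106 and x − 8y = 108.

7x − 4y = 106 and x − 8y = 108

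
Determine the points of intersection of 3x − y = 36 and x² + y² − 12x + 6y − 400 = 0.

From the line, y = 3x − 36. Substituting:
10x² − 210x + 680 = 0  ⟹  x² − 21x + 68 = 0
x = 17 or x = 4, giving (17, 15) and (4, −24).

(4, −24) and (17, 15)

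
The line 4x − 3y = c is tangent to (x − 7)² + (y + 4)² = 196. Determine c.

The line touches the circle iff its distance from (7, −4) is 14:
|4·7 − 3·(−4) − c| / √25 = 14
|c − (40)| = 14·5, so c = 110 or c = −30.

c = −30 or c = 110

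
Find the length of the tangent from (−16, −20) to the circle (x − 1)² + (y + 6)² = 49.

With centre O = (1, −6), |OP|² = 485 and r² = 49.
By the tangent–radius right angle, tangent length = √(|PO|² − r²) = √436 = 2√109.

2√109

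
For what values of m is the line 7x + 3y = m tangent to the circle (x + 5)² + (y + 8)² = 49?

m = −59 ± 7√58

For a tangent, require d(centre, line) = r = 7.
|7·(−5) + 3·(−8) − m| / √58 = 7
|m − (−59)| = 7√58.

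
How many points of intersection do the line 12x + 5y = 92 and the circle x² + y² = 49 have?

0

Centre (0, 0), r² = 49. Distance² from centre to line = (−92)²/169 = 8464/169.
Since d² > r², the line lies outside the circle.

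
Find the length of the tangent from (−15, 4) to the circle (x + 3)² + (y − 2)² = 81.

√67

Centre (−3, 2), r² = 81. |PO|² = (−12)² + (2)² = 148.
The tangent meets the radius at right angles, so tangent² = |PO|² − r² = 148 − 81 = 67.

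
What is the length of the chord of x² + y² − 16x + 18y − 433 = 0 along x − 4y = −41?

The distance from (8, −9) to the line is 85/√17, and r² = 578.
Half the chord is √(r² − d²) = √(153), so the full chord is 6√17.

6√17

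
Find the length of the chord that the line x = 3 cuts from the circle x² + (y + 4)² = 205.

28

Centre (0, −4), r² = 205. Perpendicular distance d from centre to line = |−3| / √1 = 3.
Half the chord is √(r² − d²) = √(196), so the full chord is 28.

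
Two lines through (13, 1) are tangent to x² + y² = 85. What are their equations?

Write the tangent as mx − y + (1 − m·(13)) = 0 and set its distance from the centre to √85:
[m·(−13) − (−1)]² = 85(m² + 1)
42m² − 13m − 42 = 0, so m = −6/7 or m = 7/6.
Through (13, 1) these give 6x + 7y = 85 and 7x − 6y = 85.

6x + 7y = 85 and 7x − 6y = 85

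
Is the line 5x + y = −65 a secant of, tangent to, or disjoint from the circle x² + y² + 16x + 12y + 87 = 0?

d² = (5·(−8) + 1·(−6) − (−65))²/26 = 361/26; r² = 13.
Since d² > r², the line lies outside the circle.

disjoint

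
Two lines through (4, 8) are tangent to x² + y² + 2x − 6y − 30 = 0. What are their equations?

A line y − (8) = m(x − (4)) is tangent when its distance from (−1, 3) is 2√10:
(−5m − (−5))² = 40(m² + 1)
3m² + 10m + 3 = 0, so m = −1/3 or m = −3.
Through (4, 8) these give x + 3y = 28 and 3x + y = 20.

x + 3y = 28 and 3x + y = 20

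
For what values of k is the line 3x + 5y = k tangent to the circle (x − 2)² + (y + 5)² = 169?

The line touches the circle iff its distance from (2, −5) is 13:
|3·2 + 5·(−5) − k| / √34 = 13
|k − (−19)| = 13√34.

k = −19 ± 13√34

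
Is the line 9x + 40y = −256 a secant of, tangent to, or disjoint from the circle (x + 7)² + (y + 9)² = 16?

Substituting the line into the circle gives 1681x² + 20528x + 63616 = 0.
Discriminant = (20528)² − 4·1681·(63616) = −6355200 < 0.
No real roots: the line does not meet the circle.

disjoint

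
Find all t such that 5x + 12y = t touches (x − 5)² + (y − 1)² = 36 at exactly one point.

t = −41 or t = 115

Tangency holds when the distance from the centre (5, 1) to the line equals the radius 6:
|5·5 + 12·1 − t| / √169 = 6
|t − (37)| = 6·13, so t = 115 or t = −41.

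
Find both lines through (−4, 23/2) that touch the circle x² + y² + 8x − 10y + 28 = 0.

3x − 2y = −35 and 3x + 2y = 11

Write the tangent as mx − y + (23/2 − m·(−4)) = 0 and set its distance from the centre to √13:
[m·(0) − (−13/2)]² = 13(m² + 1)
4m² − 9 = 0, so m = 3/2 or m = −3/2.
Through (−4, 23/2) these give 3x − 2y = −35 and 3x + 2y = 11.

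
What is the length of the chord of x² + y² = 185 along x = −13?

Centre (0, 0), r² = 185. Perpendicular distance d from centre to line = |13| / √1 = 13.
Half the chord is √(r² − d²) = √(16), so the full chord is 8.

8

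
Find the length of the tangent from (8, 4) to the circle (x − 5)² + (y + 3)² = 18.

The centre is (5, −3) and r = 3√2. The square of the distance from P to the centre is 9 + 49 = 58.
The tangent meets the radius at right angles, so tangent² = |PO|² − r² = 58 − 18 = 40.

2√10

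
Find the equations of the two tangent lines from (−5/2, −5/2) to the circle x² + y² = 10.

x + 3y = −10 and 3x + y = −10

Write the tangent as mx − y + (−5/2 − m·(−5/2)) = 0 and set its distance from the centre to √10:
(5/2m − (5/2))² = 10(m² + 1)
3m² + 10m + 3 = 0, so m = −1/3 or m = −3.
With m = −1/3: x + 3y = −10. With m = −3: 3x + y = −10.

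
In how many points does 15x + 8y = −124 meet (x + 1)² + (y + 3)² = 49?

Centre (−1, −3), r² = 49. Distance² from centre to line = (85)²/289 = 25.
Since d² < r², the line cuts the circle twice.

2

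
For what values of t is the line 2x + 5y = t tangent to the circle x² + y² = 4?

Tangency holds when the distance from the centre (0, 0) to the line equals the radius 2:
|2·0 + 5·0 − t| / √29 = 2
|t| = 2√29.

t = ±2√29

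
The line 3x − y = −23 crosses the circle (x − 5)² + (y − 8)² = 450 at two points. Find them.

Express y = 3x + 23 and substitute into the circle:
10x² + 80x − 200 = 0  ⟹  x² + 8x − 20 = 0
x = 2 or x = −10, giving (2, 29) and (−10, −7).

(−10, −7) and (2, 29)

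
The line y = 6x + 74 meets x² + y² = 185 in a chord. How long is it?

The distance from (0, 0) to the line is 74/√37, and r² = 185.
Chord = 2√(r² − d²) = 2·√(37) = 2√37.

2√37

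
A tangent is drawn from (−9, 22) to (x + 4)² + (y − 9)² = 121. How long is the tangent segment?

Centre (−4, 9), r² = 121. |PO|² = (−5)² + (13)² = 194.
Power of the point: PT² = |PO|² − r² = 73, so PT = √73.

√73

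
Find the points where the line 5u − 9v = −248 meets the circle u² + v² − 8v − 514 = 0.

Substitute v = (248 + 5u)/9:
106u² + 2120u + 2014 = 0  ⟹  u² + 20u + 19 = 0
u = −1 or u = −19, giving (−1, 27) and (−19, 17).

(−19, 17) and (−1, 27)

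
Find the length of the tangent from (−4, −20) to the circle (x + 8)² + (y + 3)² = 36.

√269

Centre (−8, −3), r² = 36. |PO|² = (4)² + (−17)² = 305.
By the tangent–radius right angle, tangent length = √(|PO|² − r²) = √269.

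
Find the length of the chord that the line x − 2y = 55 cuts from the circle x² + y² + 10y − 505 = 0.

10√5

Express y = (−55 + x)/2 and substitute into the circle:
5x² − 90x − 95 = 0  ⟹  x² − 18x − 19 = 0
x = 19 or x = −1, giving (19, −18) and (−1, −28).
Chord length = distance between (19, −18) and (−1, −28) = √500 = 10√5.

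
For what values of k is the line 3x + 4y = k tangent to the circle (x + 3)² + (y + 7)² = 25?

k = −62 or k = −12

The line touches the circle iff its distance from (−3, −7) is 5:
|3·(−3) + 4·(−7) − k| / √25 = 5
|k − (−37)| = 5·5, so k = −12 or k = −62.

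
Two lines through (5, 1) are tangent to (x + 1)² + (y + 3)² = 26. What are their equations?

5x − y = 24 and x + 5y = 10

A line y − (1) = m(x − (5)) is tangent when its distance from (−1, −3) is √26:
(−6m − (−4))² = 26(m² + 1)
5m² − 24m − 5 = 0, so m = 5 or m = −1/5.
With m = 5: 5x − y = 24. With m = −1/5: x + 5y = 10.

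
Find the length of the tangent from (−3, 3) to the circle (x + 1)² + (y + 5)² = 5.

3√7

The centre is (−1, −5) and r = √5. The square of the distance from P to the centre is 4 + 64 = 68.
Power of the point: PT² = |PO|² − r² = 63, so PT = 3√7.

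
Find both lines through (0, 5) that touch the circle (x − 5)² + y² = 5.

Let a tangent through (0, 5) have slope m. Its distance from (5, 0) must equal √5:
(5m − (−5))² = 5(m² + 1)
2m² + 5m + 2 = 0, so m = −1/2 or m = −2.
Through (0, 5) these give x + 2y = 10 and 2x + y = 5.

x + 2y = 10 and 2x + y = 5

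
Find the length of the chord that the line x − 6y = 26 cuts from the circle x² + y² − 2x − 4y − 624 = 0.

Centre (1, 2), r² = 629. Perpendicular distance d from centre to line = |−37| / √37 = 37/√37.
Chord = 2√(r² − d²) = 2·√(592) = 8√37.

8√37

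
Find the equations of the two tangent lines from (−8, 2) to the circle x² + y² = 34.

5x + 3y = −34 and 3x − 5y = −34

A line y − (2) = m(x − (−8)) is tangent when its distance from (0, 0) is √34:
(8m − (−2))² = 34(m² + 1)
15m² + 16m − 15 = 0, so m = −5/3 or m = 3/5.
With m = −5/3: 5x + 3y = −34. With m = 3/5: 3x − 5y = −34.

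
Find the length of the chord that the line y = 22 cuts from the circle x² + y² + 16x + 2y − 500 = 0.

12

The distance from (−8, −1) to the line is 23, and r² = 565.
Chord = 2√(r² − d²) = 2·√(36) = 12.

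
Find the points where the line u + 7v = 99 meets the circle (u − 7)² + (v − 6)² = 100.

(1, 14) and (15, 12)

Substitute v = (99 − u)/7:
50u² − 800u + 750 = 0  ⟹  u² − 16u + 15 = 0
u = 15 or u = 1, giving (15, 12) and (1, 14).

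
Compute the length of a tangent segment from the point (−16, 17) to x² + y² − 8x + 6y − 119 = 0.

4√41

Centre (4, −3), r² = 144. |PO|² = (−20)² + (20)² = 800.
The tangent meets the radius at right angles, so tangent² = |PO|² − r² = 800 − 144 = 656.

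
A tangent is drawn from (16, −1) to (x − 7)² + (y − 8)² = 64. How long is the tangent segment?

With centre O = (7, 8), |OP|² = 162 and r² = 64.
The tangent meets the radius at right angles, so tangent² = |PO|² − r² = 162 − 64 = 98.

7√2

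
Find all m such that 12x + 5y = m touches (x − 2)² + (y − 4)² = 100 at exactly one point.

For a tangent, require d(centre, line) = r = 10.
|12·2 + 5·4 − m| / √169 = 10
|m − (44)| = 10·13, so m = 174 or m = −86.

m = −86 or m = 174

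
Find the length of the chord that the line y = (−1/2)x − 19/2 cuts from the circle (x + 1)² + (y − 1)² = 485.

From the line, y = (−19 − x)/2. Substituting:
5x² + 50x − 1495 = 0  ⟹  x² + 10x − 299 = 0
x = 13 or x = −23, giving (13, −16) and (−23, 2).
Chord length = distance between (13, −16) and (−23, 2) = √1620 = 18√5.

18√5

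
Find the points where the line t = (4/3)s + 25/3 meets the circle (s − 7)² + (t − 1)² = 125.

From the line, t = (25 + 4s)/3. Substituting:
25s² + 50s − 200 = 0  ⟹  s² + 2s − 8 = 0
s = 2 or s = −4, giving (2, 11) and (−4, 3).

(−4, 3) and (2, 11)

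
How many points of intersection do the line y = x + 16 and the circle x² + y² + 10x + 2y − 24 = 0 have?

d² = (1·(−5) − 1·(−1) − (−16))²/2 = 72; r² = 50.
Since d² > r², the line lies outside the circle.

0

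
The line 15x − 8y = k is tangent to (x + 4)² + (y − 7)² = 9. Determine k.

k = −167 or k = −65

For a tangent, require d(centre, line) = r = 3.
|15·(−4) − 8·7 − k| / √289 = 3
|k − (−116)| = 3·17, so k = −65 or k = −167.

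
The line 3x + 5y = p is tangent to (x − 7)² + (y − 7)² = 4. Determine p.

p = 56 ± 2√34

For a tangent, require d(centre, line) = r = 2.
|3·7 + 5·7 − p| / √34 = 2
|p − (56)| = 2√34.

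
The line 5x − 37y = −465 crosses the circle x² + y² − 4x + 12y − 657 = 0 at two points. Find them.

(−19, 10) and (18, 15)

Express y = (465 + 5x)/37 and substitute into the circle:
1394x² + 1394x − 476748 = 0  ⟹  x² + x − 342 = 0
x = 18 or x = −19, giving (18, 15) and (−19, 10).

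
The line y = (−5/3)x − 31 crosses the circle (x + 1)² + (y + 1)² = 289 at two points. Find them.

(−18, −1) and (−9, −16)

Express y = (−93 − 5x)/3 and substitute into the circle:
34x² + 918x + 5508 = 0  ⟹  x² + 27x + 162 = 0
x = −9 or x = −18, giving (−9, −16) and (−18, −1).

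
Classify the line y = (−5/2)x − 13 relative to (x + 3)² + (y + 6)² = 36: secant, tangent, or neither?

secant

Substituting the line into the circle gives 29x² + 164x + 88 = 0.
Δ = 26896 − 10208 = 16688.
Two real roots: the line is a secant.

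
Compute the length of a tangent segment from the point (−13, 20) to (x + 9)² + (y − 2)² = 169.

3√19

The centre is (−9, 2) and r = 13. The square of the distance from P to the centre is 16 + 324 = 340.
Power of the point: PT² = |PO|² − r² = 171, so PT = 3√19.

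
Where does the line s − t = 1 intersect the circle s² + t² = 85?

Substitute t = s − 1:
2s² − 2s − 84 = 0  ⟹  s² − s − 42 = 0
s = 7 or s = −6, giving (7, 6) and (−6, −7).

(−6, −7) and (7, 6)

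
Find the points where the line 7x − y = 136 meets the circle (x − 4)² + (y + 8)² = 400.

Express y = 7x − 136 and substitute into the circle:
50x² − 1800x + 16000 = 0  ⟹  x² − 36x + 320 = 0
x = 20 or x = 16, giving (20, 4) and (16, −24).

(16, −24) and (20, 4)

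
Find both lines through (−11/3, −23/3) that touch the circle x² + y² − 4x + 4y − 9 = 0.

4x − y = −7 and x − 4y = 27

Let a tangent through (−11/3, −23/3) have slope m. Its distance from (2, −2) must equal √17:
[m·(17/3) − (17/3)]² = 17(m² + 1)
4m² − 17m + 4 = 0, so m = 4 or m = 1/4.
With m = 4: 4x − y = −7. With m = 1/4: x − 4y = 27.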